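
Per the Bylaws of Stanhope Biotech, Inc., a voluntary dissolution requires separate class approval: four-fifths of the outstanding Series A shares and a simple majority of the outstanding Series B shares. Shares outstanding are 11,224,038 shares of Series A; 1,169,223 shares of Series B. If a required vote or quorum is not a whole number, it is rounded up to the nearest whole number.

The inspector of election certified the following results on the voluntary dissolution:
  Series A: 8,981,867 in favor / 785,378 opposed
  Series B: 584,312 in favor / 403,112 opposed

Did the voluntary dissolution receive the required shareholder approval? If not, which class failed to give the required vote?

Not approved — the Series B shares did not give the required vote.

Series A: 4/5 of 11224038 = 8979230.40, rounded up to 8979231; 8,979,231 required, 8,981,867 in favor — approved.
Series B: a majority of 1169223 is 584612; 584,612 required, 584,312 in favor — not approved.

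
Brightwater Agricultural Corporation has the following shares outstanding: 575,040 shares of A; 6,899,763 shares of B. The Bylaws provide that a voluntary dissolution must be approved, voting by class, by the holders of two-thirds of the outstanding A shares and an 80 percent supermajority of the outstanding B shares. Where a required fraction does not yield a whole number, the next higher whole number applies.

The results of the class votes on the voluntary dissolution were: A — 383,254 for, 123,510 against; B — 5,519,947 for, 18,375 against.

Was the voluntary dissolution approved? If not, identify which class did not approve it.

A: 2/3 of 575040 = 383360; 383,360 required, 383,254 in favor — not approved.
B: 4/5 of 6899763 = 5519810.40, rounded up to 5519811; 5,519,811 required, 5,519,947 in favor — approved.

Not approved — the A shares did not give the required vote.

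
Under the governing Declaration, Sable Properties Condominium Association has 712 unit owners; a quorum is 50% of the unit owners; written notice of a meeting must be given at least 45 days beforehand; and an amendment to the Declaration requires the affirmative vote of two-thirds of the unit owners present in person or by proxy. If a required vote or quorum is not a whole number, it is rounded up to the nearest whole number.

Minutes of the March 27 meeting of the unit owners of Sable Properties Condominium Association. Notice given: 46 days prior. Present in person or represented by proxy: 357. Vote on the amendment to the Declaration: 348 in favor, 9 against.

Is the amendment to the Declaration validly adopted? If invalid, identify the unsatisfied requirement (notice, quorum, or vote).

Notice: 46 days given; 45 required. Satisfied.
Quorum: 50% of 712 = 356; 357 present. Satisfied.
Vote: requires two-thirds of those present (357); 2/3 of 357 = 238, so 238 needed; 348 in favor. Satisfied.

Valid — all requirements satisfied.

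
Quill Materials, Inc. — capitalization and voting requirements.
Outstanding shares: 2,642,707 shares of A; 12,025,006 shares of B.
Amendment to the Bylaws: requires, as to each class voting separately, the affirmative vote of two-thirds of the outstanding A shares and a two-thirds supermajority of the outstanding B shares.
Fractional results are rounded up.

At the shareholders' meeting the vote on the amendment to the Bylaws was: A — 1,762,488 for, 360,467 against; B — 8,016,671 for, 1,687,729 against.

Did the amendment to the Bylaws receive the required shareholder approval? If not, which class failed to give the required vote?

Approved — every class gave the required vote.

A: 2/3 of 2642707 = 1761804.67, rounded up to 1761805; 1,761,805 required, 1,762,488 in favor — approved.
B: 2/3 of 12025006 = 8016670.67, rounded up to 8016671; 8,016,671 required, 8,016,671 in favor — approved.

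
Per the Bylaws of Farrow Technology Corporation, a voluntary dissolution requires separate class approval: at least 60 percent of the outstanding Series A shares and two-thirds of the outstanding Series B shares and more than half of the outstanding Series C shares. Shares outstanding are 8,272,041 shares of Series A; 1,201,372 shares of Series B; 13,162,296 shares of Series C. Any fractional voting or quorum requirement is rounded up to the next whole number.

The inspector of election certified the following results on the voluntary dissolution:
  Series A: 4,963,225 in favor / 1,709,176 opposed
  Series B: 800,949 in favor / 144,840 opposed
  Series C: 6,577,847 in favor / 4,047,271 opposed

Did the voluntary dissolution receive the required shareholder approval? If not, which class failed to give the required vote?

Not approved — the Series C shares did not give the required vote.

Series A: 3/5 of 8272041 = 4963224.60, rounded up to 4963225; 4,963,225 required, 4,963,225 in favor — approved.
Series B: 2/3 of 1201372 = 800914.67, rounded up to 800915; 800,915 required, 800,949 in favor — approved.
Series C: a majority of 13162296 is 6581149; 6,581,149 required, 6,577,847 in favor — not approved.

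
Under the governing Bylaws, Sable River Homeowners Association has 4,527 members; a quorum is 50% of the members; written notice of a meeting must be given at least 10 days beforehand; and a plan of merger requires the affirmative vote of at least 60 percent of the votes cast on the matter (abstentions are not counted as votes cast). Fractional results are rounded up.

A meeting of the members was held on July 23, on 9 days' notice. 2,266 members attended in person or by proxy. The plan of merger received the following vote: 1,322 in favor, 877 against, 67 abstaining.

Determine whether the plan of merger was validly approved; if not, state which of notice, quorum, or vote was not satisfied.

Invalid — notice requirement not satisfied.

Notice: 9 days given; 10 required. Not satisfied.
Quorum: 50% of 4,527 = 2,263.50, rounded up to 2,264; 2,266 present. Satisfied.
Vote: requires three-fifths of the votes cast (2,266 − 67 abstaining = 2,199); 3/5 of 2199 = 1319.40, rounded up to 1320, so 1,320 needed; 1,322 in favor. Satisfied.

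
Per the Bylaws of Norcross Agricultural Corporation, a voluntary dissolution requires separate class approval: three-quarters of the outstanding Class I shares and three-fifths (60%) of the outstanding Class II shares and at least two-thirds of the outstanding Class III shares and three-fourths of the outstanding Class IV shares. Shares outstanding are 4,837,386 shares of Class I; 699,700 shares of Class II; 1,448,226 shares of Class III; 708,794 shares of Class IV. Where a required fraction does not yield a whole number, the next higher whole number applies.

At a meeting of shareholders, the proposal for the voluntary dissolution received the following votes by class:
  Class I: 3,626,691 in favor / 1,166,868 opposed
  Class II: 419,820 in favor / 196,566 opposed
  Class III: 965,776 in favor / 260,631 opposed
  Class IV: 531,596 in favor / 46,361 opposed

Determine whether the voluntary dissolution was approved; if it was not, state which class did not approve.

Not approved — the Class I shares did not give the required vote.

Class I: 3/4 of 4837386 = 3628039.50, rounded up to 3628040; 3,628,040 required, 3,626,691 in favor — not approved.
Class II: 3/5 of 699700 = 419820; 419,820 required, 419,820 in favor — approved.
Class III: 2/3 of 1448226 = 965484; 965,484 required, 965,776 in favor — approved.
Class IV: 3/4 of 708794 = 531595.50, rounded up to 531596; 531,596 required, 531,596 in favor — approved.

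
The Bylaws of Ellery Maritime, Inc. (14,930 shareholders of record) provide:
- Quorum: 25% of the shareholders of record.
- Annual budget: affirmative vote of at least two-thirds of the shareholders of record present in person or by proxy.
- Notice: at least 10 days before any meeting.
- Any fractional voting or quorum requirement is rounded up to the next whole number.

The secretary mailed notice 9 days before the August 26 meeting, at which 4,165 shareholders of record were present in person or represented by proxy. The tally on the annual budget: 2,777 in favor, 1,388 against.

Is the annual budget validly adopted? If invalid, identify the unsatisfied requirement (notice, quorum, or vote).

Invalid — notice requirement not satisfied.

Notice: 9 days given; 10 required. Not satisfied.
Quorum: 25% of 14,930 = 3,732.50, rounded up to 3,733; 4,165 present. Satisfied.
Vote: requires two-thirds of those present (4,165); 2/3 of 4165 = 2776.67, rounded up to 2777, so 2,777 needed; 2,777 in favor. Satisfied.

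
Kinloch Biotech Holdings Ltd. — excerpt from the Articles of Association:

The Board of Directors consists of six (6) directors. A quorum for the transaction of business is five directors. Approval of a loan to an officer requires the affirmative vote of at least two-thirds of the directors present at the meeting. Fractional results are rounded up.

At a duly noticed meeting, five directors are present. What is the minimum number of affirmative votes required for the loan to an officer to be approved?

4

The loan to an officer requires two-thirds of the directors present (5).
2/3 of 5 = 3.33, rounded up to 4.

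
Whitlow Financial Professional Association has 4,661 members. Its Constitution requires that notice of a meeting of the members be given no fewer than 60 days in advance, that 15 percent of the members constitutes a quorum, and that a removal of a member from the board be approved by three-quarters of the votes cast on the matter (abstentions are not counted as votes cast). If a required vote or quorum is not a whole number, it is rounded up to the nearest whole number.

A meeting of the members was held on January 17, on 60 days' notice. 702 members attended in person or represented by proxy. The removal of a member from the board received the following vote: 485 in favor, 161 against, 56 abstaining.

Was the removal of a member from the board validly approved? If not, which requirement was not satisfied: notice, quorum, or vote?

Notice: 60 days given; 60 required. Satisfied.
Quorum: 15% of 4,661 = 699.15, rounded up to 700; 702 present. Satisfied.
Vote: requires three-fourths of the votes cast (702 − 56 abstaining = 646); 3/4 of 646 = 484.50, rounded up to 485, so 485 needed; 485 in favor. Satisfied.

Valid — all requirements satisfied.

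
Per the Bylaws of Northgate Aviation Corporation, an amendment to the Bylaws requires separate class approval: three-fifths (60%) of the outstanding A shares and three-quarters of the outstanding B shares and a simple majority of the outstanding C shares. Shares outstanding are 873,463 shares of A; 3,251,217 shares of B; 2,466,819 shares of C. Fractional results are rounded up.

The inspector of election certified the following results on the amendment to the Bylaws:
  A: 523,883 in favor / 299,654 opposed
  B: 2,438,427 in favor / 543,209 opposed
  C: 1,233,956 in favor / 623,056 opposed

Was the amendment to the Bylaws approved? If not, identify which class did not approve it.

Not approved — the A shares did not give the required vote.

A: 3/5 of 873463 = 524077.80, rounded up to 524078; 524,078 required, 523,883 in favor — not approved.
B: 3/4 of 3251217 = 2438412.75, rounded up to 2438413; 2,438,413 required, 2,438,427 in favor — approved.
C: a majority of 2466819 is 1233410; 1,233,410 required, 1,233,956 in favor — approved.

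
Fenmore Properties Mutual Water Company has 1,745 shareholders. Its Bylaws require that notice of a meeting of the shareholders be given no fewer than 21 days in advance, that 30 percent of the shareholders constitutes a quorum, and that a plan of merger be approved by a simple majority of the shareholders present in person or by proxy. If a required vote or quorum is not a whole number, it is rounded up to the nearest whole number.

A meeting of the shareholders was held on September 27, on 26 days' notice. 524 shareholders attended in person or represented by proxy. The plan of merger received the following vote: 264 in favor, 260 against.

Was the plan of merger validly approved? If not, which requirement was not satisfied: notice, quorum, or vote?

Valid — all requirements satisfied.

Notice: 26 days given; 21 required. Satisfied.
Quorum: 30% of 1,745 = 523.50, rounded up to 524; 524 present. Satisfied.
Vote: requires a majority of those present (524); a majority of 524 is 263, so 263 needed; 264 in favor. Satisfied.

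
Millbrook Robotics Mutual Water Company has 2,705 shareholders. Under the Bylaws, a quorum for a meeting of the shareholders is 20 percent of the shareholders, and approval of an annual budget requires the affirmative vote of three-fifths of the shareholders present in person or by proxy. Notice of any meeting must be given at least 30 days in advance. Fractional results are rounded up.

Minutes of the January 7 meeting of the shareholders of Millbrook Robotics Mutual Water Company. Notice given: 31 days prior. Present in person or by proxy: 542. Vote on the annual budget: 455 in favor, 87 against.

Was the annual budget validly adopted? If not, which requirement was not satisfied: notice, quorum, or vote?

Valid — all requirements satisfied.

Notice: 31 days given; 30 required. Satisfied.
Quorum: 20% of 2,705 = 541; 542 present. Satisfied.
Vote: requires three-fifths of those present (542); 3/5 of 542 = 325.20, rounded up to 326, so 326 needed; 455 in favor. Satisfied.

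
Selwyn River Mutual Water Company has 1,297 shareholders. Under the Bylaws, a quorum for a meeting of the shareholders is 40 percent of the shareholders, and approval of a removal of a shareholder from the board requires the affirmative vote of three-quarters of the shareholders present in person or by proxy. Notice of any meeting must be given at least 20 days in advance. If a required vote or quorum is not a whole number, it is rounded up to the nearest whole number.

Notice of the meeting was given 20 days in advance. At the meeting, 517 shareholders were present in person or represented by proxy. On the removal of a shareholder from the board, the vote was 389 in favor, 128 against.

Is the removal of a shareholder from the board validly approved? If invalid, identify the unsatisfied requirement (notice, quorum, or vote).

Invalid — quorum requirement not satisfied.

Notice: 20 days given; 20 required. Satisfied.
Quorum: 40% of 1,297 = 518.80, rounded up to 519; 517 present. Not satisfied.
Vote: requires three-fourths of those present (517); 3/4 of 517 = 387.75, rounded up to 388, so 388 needed; 389 in favor. Satisfied.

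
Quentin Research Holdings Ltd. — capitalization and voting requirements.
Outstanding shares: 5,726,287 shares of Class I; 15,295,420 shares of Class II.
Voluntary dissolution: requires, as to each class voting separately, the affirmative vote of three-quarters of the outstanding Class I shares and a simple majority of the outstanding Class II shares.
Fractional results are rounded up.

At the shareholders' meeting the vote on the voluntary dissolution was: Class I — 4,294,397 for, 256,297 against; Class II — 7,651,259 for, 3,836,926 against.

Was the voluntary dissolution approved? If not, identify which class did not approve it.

Class I: 3/4 of 5726287 = 4294715.25, rounded up to 4294716; 4,294,716 required, 4,294,397 in favor — not approved.
Class II: a majority of 15295420 is 7647711; 7,647,711 required, 7,651,259 in favor — approved.

Not approved — the Class I shares did not give the required vote.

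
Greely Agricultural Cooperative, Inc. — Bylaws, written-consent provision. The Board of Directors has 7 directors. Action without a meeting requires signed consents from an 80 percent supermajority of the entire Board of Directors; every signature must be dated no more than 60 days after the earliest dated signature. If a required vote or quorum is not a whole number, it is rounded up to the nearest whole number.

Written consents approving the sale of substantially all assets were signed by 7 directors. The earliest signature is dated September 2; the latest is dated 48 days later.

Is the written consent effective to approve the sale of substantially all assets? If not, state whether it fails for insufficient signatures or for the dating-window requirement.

Effective — both the signature and dating-window requirements are satisfied.

Signatures required: an 80 percent supermajority of 7 — 4/5 of 7 = 5.60, rounded up to 6, so 6 needed; 7 signed. Sufficient.
Dating window: the latest signature is 48 days after the earliest; the limit is 60 days. Within the window.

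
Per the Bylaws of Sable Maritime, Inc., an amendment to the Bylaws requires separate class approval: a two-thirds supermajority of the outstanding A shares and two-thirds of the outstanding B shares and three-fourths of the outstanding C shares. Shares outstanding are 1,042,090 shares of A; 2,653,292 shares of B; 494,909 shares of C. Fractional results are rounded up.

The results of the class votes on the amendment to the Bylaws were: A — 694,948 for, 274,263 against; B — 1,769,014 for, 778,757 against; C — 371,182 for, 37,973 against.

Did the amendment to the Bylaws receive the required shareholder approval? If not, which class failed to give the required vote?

Approved — every class gave the required vote.

A: 2/3 of 1042090 = 694726.67, rounded up to 694727; 694,727 required, 694,948 in favor — approved.
B: 2/3 of 2653292 = 1768861.33, rounded up to 1768862; 1,768,862 required, 1,769,014 in favor — approved.
C: 3/4 of 494909 = 371181.75, rounded up to 371182; 371,182 required, 371,182 in favor — approved.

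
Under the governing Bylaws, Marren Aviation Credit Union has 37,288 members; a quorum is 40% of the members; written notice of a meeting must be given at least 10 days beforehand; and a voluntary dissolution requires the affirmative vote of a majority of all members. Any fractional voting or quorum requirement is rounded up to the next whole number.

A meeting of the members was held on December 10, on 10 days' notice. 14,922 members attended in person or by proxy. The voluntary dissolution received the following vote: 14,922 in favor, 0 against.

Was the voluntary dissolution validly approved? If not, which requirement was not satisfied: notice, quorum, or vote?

Notice: 10 days given; 10 required. Satisfied.
Quorum: 40% of 37,288 = 14,915.20, rounded up to 14,916; 14,922 present. Satisfied.
Vote: requires a majority of all members (37,288); a majority of 37288 is 18645, so 18,645 needed; 14,922 in favor. Not satisfied.

Invalid — vote requirement not satisfied.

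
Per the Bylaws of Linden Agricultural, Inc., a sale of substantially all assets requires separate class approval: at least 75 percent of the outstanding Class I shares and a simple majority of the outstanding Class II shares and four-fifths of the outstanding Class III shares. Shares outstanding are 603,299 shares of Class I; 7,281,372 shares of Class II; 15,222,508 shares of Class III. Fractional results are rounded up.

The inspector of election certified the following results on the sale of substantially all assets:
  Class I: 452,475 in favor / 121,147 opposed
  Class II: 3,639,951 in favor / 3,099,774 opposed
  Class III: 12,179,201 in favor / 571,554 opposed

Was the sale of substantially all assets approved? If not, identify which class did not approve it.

Not approved — the Class II shares did not give the required vote.

Class I: 3/4 of 603299 = 452474.25, rounded up to 452475; 452,475 required, 452,475 in favor — approved.
Class II: a majority of 7281372 is 3640687; 3,640,687 required, 3,639,951 in favor — not approved.
Class III: 4/5 of 15222508 = 12178006.40, rounded up to 12178007; 12,178,007 required, 12,179,201 in favor — approved.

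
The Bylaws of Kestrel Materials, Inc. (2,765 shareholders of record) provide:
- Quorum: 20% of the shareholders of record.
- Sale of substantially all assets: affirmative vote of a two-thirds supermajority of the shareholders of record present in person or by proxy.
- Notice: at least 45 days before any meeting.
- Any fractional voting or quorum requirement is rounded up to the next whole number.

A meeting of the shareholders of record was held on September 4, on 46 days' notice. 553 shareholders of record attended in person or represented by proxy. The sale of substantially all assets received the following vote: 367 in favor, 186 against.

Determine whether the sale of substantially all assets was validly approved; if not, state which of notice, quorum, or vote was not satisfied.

Notice: 46 days given; 45 required. Satisfied.
Quorum: 20% of 2,765 = 553; 553 present. Satisfied.
Vote: requires two-thirds of those present (553); 2/3 of 553 = 368.67, rounded up to 369, so 369 needed; 367 in favor. Not satisfied.

Invalid — vote requirement not satisfied.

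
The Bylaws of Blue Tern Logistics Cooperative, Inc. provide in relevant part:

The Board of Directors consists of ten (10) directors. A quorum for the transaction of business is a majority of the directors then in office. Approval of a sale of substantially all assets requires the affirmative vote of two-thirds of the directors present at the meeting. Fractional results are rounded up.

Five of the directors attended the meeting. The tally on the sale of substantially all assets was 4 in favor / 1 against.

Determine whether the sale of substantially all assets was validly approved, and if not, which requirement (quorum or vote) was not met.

Invalid — quorum requirement not satisfied.

Quorum: 5 present; quorum is 6. Not satisfied.
Vote: the sale of substantially all assets requires two-thirds of the directors present (5). 2/3 of 5 = 3.33, rounded up to 4, so 4 affirmative votes are needed; 4 voted in favor. Satisfied. (Moot — without a quorum no business can be validly transacted.)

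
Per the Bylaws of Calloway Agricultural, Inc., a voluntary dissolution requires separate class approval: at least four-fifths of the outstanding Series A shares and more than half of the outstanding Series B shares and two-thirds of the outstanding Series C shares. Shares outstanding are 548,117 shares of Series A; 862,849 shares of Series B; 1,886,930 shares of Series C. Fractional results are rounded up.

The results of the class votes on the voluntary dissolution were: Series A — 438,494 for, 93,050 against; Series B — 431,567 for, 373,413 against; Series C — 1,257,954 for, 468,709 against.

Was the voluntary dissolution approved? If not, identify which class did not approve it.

Approved — every class gave the required vote.

Series A: 4/5 of 548117 = 438493.60, rounded up to 438494; 438,494 required, 438,494 in favor — approved.
Series B: a majority of 862849 is 431425; 431,425 required, 431,567 in favor — approved.
Series C: 2/3 of 1886930 = 1257953.33, rounded up to 1257954; 1,257,954 required, 1,257,954 in favor — approved.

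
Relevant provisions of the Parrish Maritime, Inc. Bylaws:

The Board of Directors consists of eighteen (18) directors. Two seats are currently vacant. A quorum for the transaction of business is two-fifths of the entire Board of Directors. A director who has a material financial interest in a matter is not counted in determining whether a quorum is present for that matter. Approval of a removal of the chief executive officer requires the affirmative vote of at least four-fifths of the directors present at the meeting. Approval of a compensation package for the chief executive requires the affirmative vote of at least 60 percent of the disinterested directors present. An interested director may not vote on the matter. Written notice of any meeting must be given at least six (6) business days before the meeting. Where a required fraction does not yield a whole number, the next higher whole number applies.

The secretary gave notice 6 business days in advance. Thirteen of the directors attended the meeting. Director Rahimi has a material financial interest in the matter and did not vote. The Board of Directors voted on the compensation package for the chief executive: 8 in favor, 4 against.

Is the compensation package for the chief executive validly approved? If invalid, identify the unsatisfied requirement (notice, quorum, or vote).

Valid — all requirements satisfied.

Notice: 6 business days given; 6 required (6 ≥ 6). Satisfied.
Quorum: 13 present, but the 1 interested director does not count, leaving 12. Quorum is 8. Satisfied.
Vote: the compensation package for the chief executive requires three-fifths of the disinterested directors present (13 − 1 = 12). 3/5 of 12 = 7.20, rounded up to 8, so 8 affirmative votes are needed; 8 voted in favor. Satisfied.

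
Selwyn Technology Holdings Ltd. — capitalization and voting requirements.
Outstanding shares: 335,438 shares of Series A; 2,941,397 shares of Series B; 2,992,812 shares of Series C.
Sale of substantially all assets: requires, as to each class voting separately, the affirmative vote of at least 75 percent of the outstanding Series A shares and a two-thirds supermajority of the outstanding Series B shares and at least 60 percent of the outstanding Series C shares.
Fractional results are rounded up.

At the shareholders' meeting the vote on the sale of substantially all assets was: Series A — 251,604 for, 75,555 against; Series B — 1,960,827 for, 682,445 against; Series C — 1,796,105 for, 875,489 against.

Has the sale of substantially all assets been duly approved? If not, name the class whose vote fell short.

Series A: 3/4 of 335438 = 251578.50, rounded up to 251579; 251,579 required, 251,604 in favor — approved.
Series B: 2/3 of 2941397 = 1960931.33, rounded up to 1960932; 1,960,932 required, 1,960,827 in favor — not approved.
Series C: 3/5 of 2992812 = 1795687.20, rounded up to 1795688; 1,795,688 required, 1,796,105 in favor — approved.

Not approved — the Series B shares did not give the required vote.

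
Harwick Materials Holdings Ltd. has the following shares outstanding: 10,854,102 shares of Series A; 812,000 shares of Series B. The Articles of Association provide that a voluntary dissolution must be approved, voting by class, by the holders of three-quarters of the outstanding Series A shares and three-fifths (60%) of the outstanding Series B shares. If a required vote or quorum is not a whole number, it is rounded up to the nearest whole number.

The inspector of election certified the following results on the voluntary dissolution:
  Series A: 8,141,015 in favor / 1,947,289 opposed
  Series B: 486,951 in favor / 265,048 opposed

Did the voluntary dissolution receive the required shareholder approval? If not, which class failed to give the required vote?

Not approved — the Series B shares did not give the required vote.

Series A: 3/4 of 10854102 = 8140576.50, rounded up to 8140577; 8,140,577 required, 8,141,015 in favor — approved.
Series B: 3/5 of 812000 = 487200; 487,200 required, 486,951 in favor — not approved.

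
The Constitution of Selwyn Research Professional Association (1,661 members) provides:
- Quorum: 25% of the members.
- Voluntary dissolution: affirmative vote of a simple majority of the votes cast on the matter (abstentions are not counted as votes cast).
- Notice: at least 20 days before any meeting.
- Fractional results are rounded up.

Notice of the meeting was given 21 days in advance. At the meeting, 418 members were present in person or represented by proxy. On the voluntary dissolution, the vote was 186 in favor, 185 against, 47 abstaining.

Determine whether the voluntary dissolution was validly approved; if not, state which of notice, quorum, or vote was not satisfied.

Valid — all requirements satisfied.

Notice: 21 days given; 20 required. Satisfied.
Quorum: 25% of 1,661 = 415.25, rounded up to 416; 418 present. Satisfied.
Vote: requires a majority of the votes cast (418 − 47 abstaining = 371); a majority of 371 is 186, so 186 needed; 186 in favor. Satisfied.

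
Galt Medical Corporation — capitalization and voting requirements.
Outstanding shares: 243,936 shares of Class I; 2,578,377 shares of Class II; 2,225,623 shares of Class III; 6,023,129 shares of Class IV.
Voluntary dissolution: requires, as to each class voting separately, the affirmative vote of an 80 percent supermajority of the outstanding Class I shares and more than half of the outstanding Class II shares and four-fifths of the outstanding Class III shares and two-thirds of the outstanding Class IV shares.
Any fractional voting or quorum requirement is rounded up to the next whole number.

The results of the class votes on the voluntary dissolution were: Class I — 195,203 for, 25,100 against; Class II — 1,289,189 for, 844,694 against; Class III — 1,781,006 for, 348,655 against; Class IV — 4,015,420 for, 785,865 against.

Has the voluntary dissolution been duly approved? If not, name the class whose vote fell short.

Class I: 4/5 of 243936 = 195148.80, rounded up to 195149; 195,149 required, 195,203 in favor — approved.
Class II: a majority of 2578377 is 1289189; 1,289,189 required, 1,289,189 in favor — approved.
Class III: 4/5 of 2225623 = 1780498.40, rounded up to 1780499; 1,780,499 required, 1,781,006 in favor — approved.
Class IV: 2/3 of 6023129 = 4015419.33, rounded up to 4015420; 4,015,420 required, 4,015,420 in favor — approved.

Approved — every class gave the required vote.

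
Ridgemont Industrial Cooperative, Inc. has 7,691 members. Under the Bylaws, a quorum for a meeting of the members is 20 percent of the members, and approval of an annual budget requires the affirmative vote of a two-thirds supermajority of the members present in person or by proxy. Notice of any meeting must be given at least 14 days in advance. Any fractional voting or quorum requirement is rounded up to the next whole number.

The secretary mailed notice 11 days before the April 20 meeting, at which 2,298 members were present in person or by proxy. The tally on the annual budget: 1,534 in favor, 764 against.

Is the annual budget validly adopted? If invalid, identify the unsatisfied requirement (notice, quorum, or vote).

Invalid — notice requirement not satisfied.

Notice: 11 days given; 14 required. Not satisfied.
Quorum: 20% of 7,691 = 1,538.20, rounded up to 1,539; 2,298 present. Satisfied.
Vote: requires two-thirds of those present (2,298); 2/3 of 2298 = 1532, so 1,532 needed; 1,534 in favor. Satisfied.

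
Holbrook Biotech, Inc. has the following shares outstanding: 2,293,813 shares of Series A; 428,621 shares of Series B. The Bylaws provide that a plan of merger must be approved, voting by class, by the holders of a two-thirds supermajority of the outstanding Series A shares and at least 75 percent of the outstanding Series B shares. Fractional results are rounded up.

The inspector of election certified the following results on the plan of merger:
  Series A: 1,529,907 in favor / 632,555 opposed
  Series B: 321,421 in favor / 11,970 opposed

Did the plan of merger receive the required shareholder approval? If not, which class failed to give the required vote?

Series A: 2/3 of 2293813 = 1529208.67, rounded up to 1529209; 1,529,209 required, 1,529,907 in favor — approved.
Series B: 3/4 of 428621 = 321465.75, rounded up to 321466; 321,466 required, 321,421 in favor — not approved.

Not approved — the Series B shares did not give the required vote.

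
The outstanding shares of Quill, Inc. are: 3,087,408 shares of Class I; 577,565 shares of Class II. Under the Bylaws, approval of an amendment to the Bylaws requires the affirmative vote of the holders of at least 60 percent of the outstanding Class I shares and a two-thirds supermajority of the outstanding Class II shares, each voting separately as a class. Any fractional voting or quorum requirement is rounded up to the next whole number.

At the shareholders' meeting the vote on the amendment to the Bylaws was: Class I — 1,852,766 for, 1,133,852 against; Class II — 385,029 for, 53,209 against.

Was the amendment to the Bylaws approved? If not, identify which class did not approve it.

Not approved — the Class II shares did not give the required vote.

Class I: 3/5 of 3087408 = 1852444.80, rounded up to 1852445; 1,852,445 required, 1,852,766 in favor — approved.
Class II: 2/3 of 577565 = 385043.33, rounded up to 385044; 385,044 required, 385,029 in favor — not approved.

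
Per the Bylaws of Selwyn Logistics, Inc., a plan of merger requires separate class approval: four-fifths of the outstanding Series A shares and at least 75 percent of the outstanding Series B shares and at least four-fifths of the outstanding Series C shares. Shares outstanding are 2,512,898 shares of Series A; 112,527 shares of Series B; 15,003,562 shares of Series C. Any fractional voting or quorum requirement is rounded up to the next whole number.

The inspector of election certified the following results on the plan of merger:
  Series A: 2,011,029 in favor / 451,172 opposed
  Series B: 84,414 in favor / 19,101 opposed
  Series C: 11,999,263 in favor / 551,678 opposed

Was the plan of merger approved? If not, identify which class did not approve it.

Not approved — the Series C shares did not give the required vote.

Series A: 4/5 of 2512898 = 2010318.40, rounded up to 2010319; 2,010,319 required, 2,011,029 in favor — approved.
Series B: 3/4 of 112527 = 84395.25, rounded up to 84396; 84,396 required, 84,414 in favor — approved.
Series C: 4/5 of 15003562 = 12002849.60, rounded up to 12002850; 12,002,850 required, 11,999,263 in favor — not approved.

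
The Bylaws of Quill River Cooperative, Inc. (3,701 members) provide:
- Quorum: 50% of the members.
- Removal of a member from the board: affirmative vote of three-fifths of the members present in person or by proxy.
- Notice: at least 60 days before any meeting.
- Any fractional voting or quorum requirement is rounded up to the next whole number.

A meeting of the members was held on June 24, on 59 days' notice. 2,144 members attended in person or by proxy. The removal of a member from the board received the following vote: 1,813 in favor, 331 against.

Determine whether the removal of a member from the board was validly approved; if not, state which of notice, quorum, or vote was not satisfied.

Notice: 59 days given; 60 required. Not satisfied.
Quorum: 50% of 3,701 = 1,850.50, rounded up to 1,851; 2,144 present. Satisfied.
Vote: requires three-fifths of those present (2,144); 3/5 of 2144 = 1286.40, rounded up to 1287, so 1,287 needed; 1,813 in favor. Satisfied.

Invalid — notice requirement not satisfied.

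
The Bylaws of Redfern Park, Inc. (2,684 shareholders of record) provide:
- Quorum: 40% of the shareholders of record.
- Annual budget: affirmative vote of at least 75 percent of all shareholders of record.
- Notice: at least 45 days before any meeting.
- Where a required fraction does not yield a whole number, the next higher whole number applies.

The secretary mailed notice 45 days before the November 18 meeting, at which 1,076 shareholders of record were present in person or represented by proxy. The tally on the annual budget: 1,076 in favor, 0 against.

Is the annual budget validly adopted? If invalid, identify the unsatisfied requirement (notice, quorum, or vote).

Notice: 45 days given; 45 required. Satisfied.
Quorum: 40% of 2,684 = 1,073.60, rounded up to 1,074; 1,076 present. Satisfied.
Vote: requires three-fourths of all shareholders of record (2,684); 3/4 of 2684 = 2013, so 2,013 needed; 1,076 in favor. Not satisfied.

Invalid — vote requirement not satisfied.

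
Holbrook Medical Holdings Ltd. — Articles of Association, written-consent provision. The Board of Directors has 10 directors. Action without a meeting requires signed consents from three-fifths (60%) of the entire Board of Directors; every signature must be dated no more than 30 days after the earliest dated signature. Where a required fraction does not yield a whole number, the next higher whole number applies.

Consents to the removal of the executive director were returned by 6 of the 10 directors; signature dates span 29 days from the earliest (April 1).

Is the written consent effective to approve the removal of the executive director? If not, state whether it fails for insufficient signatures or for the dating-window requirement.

Signatures required: three-fifths (60%) of 10 — 3/5 of 10 = 6, so 6 needed; 6 signed. Sufficient.
Dating window: the latest signature is 29 days after the earliest; the limit is 30 days. Within the window.

Effective — both the signature and dating-window requirements are satisfied.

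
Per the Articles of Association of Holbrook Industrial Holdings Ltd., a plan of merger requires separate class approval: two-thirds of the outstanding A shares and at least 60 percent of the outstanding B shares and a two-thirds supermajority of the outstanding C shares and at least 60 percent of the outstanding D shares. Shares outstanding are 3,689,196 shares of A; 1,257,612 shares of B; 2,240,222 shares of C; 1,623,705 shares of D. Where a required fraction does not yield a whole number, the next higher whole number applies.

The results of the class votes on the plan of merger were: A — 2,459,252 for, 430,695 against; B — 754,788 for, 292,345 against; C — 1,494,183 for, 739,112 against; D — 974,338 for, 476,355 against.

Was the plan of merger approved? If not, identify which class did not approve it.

Not approved — the A shares did not give the required vote.

A: 2/3 of 3689196 = 2459464; 2,459,464 required, 2,459,252 in favor — not approved.
B: 3/5 of 1257612 = 754567.20, rounded up to 754568; 754,568 required, 754,788 in favor — approved.
C: 2/3 of 2240222 = 1493481.33, rounded up to 1493482; 1,493,482 required, 1,494,183 in favor — approved.
D: 3/5 of 1623705 = 974223; 974,223 required, 974,338 in favor — approved.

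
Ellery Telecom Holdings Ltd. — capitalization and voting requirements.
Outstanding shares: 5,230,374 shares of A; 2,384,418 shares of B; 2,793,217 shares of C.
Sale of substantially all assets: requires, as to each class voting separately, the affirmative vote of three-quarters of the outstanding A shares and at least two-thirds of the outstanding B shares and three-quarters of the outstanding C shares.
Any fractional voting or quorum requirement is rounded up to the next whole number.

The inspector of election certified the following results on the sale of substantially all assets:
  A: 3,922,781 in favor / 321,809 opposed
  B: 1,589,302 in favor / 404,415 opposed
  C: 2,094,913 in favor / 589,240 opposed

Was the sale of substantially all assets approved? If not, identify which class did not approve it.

Not approved — the B shares did not give the required vote.

A: 3/4 of 5230374 = 3922780.50, rounded up to 3922781; 3,922,781 required, 3,922,781 in favor — approved.
B: 2/3 of 2384418 = 1589612; 1,589,612 required, 1,589,302 in favor — not approved.
C: 3/4 of 2793217 = 2094912.75, rounded up to 2094913; 2,094,913 required, 2,094,913 in favor — approved.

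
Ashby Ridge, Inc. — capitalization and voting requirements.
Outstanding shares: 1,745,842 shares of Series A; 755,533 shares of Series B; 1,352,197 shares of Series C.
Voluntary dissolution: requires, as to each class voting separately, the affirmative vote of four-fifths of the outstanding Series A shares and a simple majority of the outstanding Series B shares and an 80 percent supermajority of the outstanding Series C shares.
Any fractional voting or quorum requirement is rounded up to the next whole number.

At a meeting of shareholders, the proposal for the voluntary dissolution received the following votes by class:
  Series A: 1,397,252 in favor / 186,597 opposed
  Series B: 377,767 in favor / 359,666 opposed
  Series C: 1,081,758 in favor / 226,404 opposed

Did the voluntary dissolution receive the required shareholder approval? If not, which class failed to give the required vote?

Series A: 4/5 of 1745842 = 1396673.60, rounded up to 1396674; 1,396,674 required, 1,397,252 in favor — approved.
Series B: a majority of 755533 is 377767; 377,767 required, 377,767 in favor — approved.
Series C: 4/5 of 1352197 = 1081757.60, rounded up to 1081758; 1,081,758 required, 1,081,758 in favor — approved.

Approved — every class gave the required vote.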